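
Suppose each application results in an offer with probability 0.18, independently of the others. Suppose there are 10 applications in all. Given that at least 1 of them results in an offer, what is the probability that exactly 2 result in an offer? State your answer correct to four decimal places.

0.3455

X ~ Binomial(10, 0.18). Want P(X=2 | X≥1) = P(X=2) / P(X≥1).
P(X=2) = C(10,2)·0.18^2·0.82^8 = 0.298036
P(X≥1) = 1 − 0.137448 = 0.862552
Ratio = 0.298036 / 0.862552 = 0.345528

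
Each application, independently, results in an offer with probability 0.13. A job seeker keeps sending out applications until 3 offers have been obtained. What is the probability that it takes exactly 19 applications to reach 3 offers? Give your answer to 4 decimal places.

0.0362

Y = trial on which the third success occurs; negative binomial, r=3, p=0.13.
P(Y=19) = C(18,2) · p^3 · (1−p)^16
= 153 · 0.002197 · 0.10772 = 0.036210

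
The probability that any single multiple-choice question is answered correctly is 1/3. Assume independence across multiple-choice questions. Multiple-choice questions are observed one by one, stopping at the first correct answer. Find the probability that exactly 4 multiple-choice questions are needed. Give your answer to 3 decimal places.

Geometric (trials to first success), p = 0.333333.
P(Y = 4) = (1−p)^3 · p = 0.2963 · 0.333333 = 0.09877

0.099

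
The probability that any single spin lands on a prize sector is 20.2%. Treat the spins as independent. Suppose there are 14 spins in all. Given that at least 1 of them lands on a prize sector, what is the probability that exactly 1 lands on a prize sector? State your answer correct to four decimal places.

X ~ Binomial(14, 0.202). Want P(X=1 | X≥1) = P(X=1) / P(X≥1).
P(X=1) = C(14,1)·0.202^1·0.798^13 = 0.150493
P(X≥1) = 1 − 0.042466 = 0.957534
Ratio = 0.150493 / 0.957534 = 0.157168

0.1572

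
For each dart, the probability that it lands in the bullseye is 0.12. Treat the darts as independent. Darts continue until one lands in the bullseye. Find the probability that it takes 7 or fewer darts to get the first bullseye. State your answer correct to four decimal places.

Y = number of darts to the first success; geometric, p = 0.12.
P(Y ≤ 7) = 1 − (1−p)^7 = 1 − 0.408676 = 0.591324

0.5913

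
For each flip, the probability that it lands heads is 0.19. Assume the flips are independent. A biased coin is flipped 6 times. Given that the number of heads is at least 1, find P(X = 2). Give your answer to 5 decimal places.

0.32484

X ~ Binomial(6, 0.19). Want P(X=2 | X≥1) = P(X=2) / P(X≥1).
P(X=2) = C(6,2)·0.19^2·0.81^4 = 0.2330980
P(X≥1) = 1 − 0.2824295 = 0.7175705
Ratio = 0.2330980 / 0.7175705 = 0.3248434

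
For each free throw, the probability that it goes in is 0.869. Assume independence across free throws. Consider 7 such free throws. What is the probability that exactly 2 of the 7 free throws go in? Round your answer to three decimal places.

0.001

X ~ Binomial(n=7, p=0.869).
P(X=2) = C(7,2) · p^2 · (1−p)^5
= 21 · 0.75516 · 3.8579e-05 = 0.00061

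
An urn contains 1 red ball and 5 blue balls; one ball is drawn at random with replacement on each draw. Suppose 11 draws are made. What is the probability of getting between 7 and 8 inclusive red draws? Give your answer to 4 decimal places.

X ~ Binomial(11, 0.166667); P(7 ≤ X ≤ 8) = Σ C(11,k) p^k (1−p)^(11−k) over k:
  k=7: C(11,7)·0.166667^7·0.833333^4 = 0.000568
  k=8: C(11,8)·0.166667^8·0.833333^3 = 0.000057
Total = 0.000625

0.0006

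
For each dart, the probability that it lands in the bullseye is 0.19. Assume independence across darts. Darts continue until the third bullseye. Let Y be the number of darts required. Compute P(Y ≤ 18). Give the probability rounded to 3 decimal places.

Finishing within 18 darts ⇔ at least 3 successes in the first 18. With X ~ Binomial(18, 0.19), P(Y ≤ 18) = 1 − P(X ≤ 2).
  k=0: C(18,0)·0.19^0·0.81^18 = 0.02253
  k=1: C(18,1)·0.19^1·0.81^17 = 0.09512
  k=2: C(18,2)·0.19^2·0.81^16 = 0.18965
1 − 0.30730 = 0.69270

0.693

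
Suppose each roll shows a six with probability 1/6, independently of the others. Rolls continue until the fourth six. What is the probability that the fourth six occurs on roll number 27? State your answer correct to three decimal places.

0.030

Y = trial on which the fourth success occurs; negative binomial, r=4, p=0.166667.
P(Y=27) = C(26,3) · p^4 · (1−p)^23
= 2600 · 0.0007716 · 0.015095 = 0.03028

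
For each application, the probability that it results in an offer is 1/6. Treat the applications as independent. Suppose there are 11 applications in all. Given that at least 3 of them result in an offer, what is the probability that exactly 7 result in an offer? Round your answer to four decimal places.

0.0021

X ~ Binomial(11, 0.166667). Want P(X=7 | X≥3) = P(X=7) / P(X≥3).
P(X=7) = C(11,7)·0.166667^7·0.833333^4 = 0.000568
P(X≥3) = 1 − 0.134588 − 0.296094 − 0.296094 = 0.273225
Ratio = 0.000568 / 0.273225 = 0.002081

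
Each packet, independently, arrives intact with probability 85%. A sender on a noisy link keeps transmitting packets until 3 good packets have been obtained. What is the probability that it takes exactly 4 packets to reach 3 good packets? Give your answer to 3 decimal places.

Y = trial on which the third success occurs; negative binomial, r=3, p=0.85.
P(Y=4) = C(3,2) · p^3 · (1−p)^1
= 3 · 0.61413 · 0.15 = 0.27636

0.276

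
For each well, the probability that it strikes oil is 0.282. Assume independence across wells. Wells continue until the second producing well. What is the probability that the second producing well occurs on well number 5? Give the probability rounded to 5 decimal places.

Y = trial on which the second success occurs; negative binomial, r=2, p=0.282.
P(Y=5) = C(4,1) · p^2 · (1−p)^3
= 4 · 0.079524 · 0.37015 = 0.1177420

0.11774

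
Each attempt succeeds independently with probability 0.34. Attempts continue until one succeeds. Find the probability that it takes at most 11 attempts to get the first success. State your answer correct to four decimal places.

0.9896

Y = number of attempts to the first success; geometric, p = 0.34.
P(Y ≤ 11) = 1 − (1−p)^11 = 1 − 0.010351 = 0.989649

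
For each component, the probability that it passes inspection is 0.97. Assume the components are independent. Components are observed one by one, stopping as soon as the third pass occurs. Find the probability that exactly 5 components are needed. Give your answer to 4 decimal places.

0.0049

Y = trial on which the third success occurs; negative binomial, r=3, p=0.97.
P(Y=5) = C(4,2) · p^3 · (1−p)^2
= 6 · 0.91267 · 0.0009 = 0.004928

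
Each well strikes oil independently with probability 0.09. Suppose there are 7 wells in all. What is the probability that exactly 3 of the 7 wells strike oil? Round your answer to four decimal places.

X ~ Binomial(n=7, p=0.09).
P(X=3) = C(7,3) · p^3 · (1−p)^4
= 35 · 0.000729 · 0.68575 = 0.017497

0.0175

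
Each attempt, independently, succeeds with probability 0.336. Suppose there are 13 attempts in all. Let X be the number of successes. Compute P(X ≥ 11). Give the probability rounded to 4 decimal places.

X ~ Binomial(13, 0.336); P(X ≥ 11) = Σ C(13,k) p^k (1−p)^(13−k) over k:
  k=11: C(13,11)·0.336^11·0.664^2 = 0.000212
  k=12: C(13,12)·0.336^12·0.664^1 = 0.000018
  k=13: C(13,13)·0.336^13·0.664^0 = 0.000001
Total = 0.000230

0.0002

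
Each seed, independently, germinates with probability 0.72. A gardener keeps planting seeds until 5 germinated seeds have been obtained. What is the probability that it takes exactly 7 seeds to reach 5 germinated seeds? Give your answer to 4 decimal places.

Y = trial on which the fifth success occurs; negative binomial, r=5, p=0.72.
P(Y=7) = C(6,4) · p^5 · (1−p)^2
= 15 · 0.19349 · 0.0784 = 0.227546

0.2275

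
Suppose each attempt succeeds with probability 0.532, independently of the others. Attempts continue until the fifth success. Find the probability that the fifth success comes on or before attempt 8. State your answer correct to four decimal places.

Finishing within 8 attempts ⇔ at least 5 successes in the first 8. With X ~ Binomial(8, 0.532), P(Y ≤ 8) = 1 − P(X ≤ 4).
  k=0: C(8,0)·0.532^0·0.468^8 = 0.002301
  k=1: C(8,1)·0.532^1·0.468^7 = 0.020928
  k=2: C(8,2)·0.532^2·0.468^6 = 0.083264
  k=3: C(8,3)·0.532^3·0.468^5 = 0.189301
  k=4: C(8,4)·0.532^4·0.468^4 = 0.268985
1 − 0.564778 = 0.435222

0.4352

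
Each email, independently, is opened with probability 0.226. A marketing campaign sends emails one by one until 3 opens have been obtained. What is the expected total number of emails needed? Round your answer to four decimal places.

Y = total emails until the third success; negative binomial with r=3, p=0.226.
E[Y] = r / p = 3 / 0.226 = 13.274336

13.2743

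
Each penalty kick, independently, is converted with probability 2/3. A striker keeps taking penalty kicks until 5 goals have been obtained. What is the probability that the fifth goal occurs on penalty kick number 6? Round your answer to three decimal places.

Y = trial on which the fifth success occurs; negative binomial, r=5, p=0.666667.
P(Y=6) = C(5,4) · p^5 · (1−p)^1
= 5 · 0.13169 · 0.33333 = 0.21948

0.219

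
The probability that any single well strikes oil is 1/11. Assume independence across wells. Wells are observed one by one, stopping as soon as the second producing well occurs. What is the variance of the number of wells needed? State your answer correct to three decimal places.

220.000

Y = total wells until the second success; negative binomial with r=2, p=0.090909.
Var(Y) = r(1−p)/p² = 2·0.909091 / 0.090909² = 220.00000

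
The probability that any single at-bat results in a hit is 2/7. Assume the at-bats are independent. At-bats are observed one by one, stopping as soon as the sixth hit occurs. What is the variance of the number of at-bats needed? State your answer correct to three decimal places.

Y = total at-bats until the sixth success; negative binomial with r=6, p=0.285714.
Var(Y) = r(1−p)/p² = 6·0.714286 / 0.285714² = 52.50000

52.500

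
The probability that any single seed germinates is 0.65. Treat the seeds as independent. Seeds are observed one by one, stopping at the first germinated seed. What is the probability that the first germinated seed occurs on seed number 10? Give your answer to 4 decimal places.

0.0001

Geometric (trials to first success), p = 0.65.
P(Y = 10) = (1−p)^9 · p = 7.8816e-05 · 0.65 = 0.000051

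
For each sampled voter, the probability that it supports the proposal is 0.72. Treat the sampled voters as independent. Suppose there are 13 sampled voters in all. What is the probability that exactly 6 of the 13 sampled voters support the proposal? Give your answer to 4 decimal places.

0.0323

X ~ Binomial(n=13, p=0.72).
P(X=6) = C(13,6) · p^6 · (1−p)^7
= 1716 · 0.13931 · 0.00013493 = 0.032257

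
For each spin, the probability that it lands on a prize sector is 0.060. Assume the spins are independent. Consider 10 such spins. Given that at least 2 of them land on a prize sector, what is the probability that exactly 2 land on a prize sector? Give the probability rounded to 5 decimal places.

0.83980

X ~ Binomial(10, 0.06). Want P(X=2 | X≥2) = P(X=2) / P(X≥2).
P(X=2) = C(10,2)·0.06^2·0.94^8 = 0.0987502
P(X≥2) = 1 − 0.5386151 − 0.3437969 = 0.1175880
Ratio = 0.0987502 / 0.1175880 = 0.8397980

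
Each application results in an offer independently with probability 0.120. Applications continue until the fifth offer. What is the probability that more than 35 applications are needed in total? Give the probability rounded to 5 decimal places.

Needing more than 35 applications ⇔ fewer than 5 successes in the first 35. With X ~ Binomial(35, 0.12), P(Y > 35) = P(X ≤ 4).
  k=0: C(35,0)·0.12^0·0.88^35 = 0.0113997
  k=1: C(35,1)·0.12^1·0.88^34 = 0.0544077
  k=2: C(35,2)·0.12^2·0.88^33 = 0.1261269
  k=3: C(35,3)·0.12^3·0.88^32 = 0.1891903
  k=4: C(35,4)·0.12^4·0.88^31 = 0.2063894
P(X ≤ 4) = 0.5875140

0.58751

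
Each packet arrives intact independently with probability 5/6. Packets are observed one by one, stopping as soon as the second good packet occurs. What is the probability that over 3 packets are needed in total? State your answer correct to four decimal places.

0.0741

Needing more than 3 packets ⇔ fewer than 2 successes in the first 3. With X ~ Binomial(3, 0.833333), P(Y > 3) = P(X ≤ 1).
  k=0: C(3,0)·0.833333^0·0.166667^3 = 0.004630
  k=1: C(3,1)·0.833333^1·0.166667^2 = 0.069444
P(X ≤ 1) = 0.074074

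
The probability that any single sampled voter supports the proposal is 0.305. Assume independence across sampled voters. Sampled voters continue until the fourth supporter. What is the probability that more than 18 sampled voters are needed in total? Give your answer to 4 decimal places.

0.1536

Needing more than 18 sampled voters ⇔ fewer than 4 successes in the first 18. With X ~ Binomial(18, 0.305), P(Y > 18) = P(X ≤ 3).
  k=0: C(18,0)·0.305^0·0.695^18 = 0.001431
  k=1: C(18,1)·0.305^1·0.695^17 = 0.011306
  k=2: C(18,2)·0.305^2·0.695^16 = 0.042174
  k=3: C(18,3)·0.305^3·0.695^15 = 0.098710
P(X ≤ 3) = 0.153622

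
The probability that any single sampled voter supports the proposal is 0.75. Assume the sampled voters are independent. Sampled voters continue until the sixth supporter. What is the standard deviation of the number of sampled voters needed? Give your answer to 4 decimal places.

Y = total sampled voters until the sixth success; negative binomial with r=6, p=0.75.
SD(Y) = √[r(1−p)/p²] = √(2.666667) = 1.632993

1.6330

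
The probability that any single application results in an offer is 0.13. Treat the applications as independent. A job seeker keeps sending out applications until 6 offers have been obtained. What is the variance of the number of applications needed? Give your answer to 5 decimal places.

308.87574

Y = total applications until the sixth success; negative binomial with r=6, p=0.13.
Var(Y) = r(1−p)/p² = 6·0.87 / 0.13² = 308.8757396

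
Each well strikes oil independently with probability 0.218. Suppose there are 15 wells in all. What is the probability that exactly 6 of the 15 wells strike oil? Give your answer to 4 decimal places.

X ~ Binomial(n=15, p=0.218).
P(X=6) = C(15,6) · p^6 · (1−p)^9
= 5005 · 0.00010733 · 0.10936 = 0.058749

0.0587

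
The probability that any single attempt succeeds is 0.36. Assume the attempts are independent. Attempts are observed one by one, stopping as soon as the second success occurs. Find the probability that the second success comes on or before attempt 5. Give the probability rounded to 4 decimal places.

Finishing within 5 attempts ⇔ at least 2 successes in the first 5. With X ~ Binomial(5, 0.36), P(Y ≤ 5) = 1 − P(X ≤ 1).
  k=0: C(5,0)·0.36^0·0.64^5 = 0.107374
  k=1: C(5,1)·0.36^1·0.64^4 = 0.301990
1 − 0.409364 = 0.590636

0.5906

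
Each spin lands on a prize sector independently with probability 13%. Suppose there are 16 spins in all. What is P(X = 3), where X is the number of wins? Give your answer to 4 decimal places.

X ~ Binomial(n=16, p=0.13).
P(X=3) = C(16,3) · p^3 · (1−p)^13
= 560 · 0.002197 · 0.16359 = 0.201265

0.2013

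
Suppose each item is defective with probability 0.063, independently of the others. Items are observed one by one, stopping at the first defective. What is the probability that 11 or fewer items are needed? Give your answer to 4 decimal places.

0.5112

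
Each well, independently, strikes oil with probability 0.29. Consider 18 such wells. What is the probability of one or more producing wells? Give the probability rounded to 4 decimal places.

0.9979

P(at least one) = 1 − P(none) = 1 − (1 − 0.29)^18
= 1 − 0.002102 = 0.997898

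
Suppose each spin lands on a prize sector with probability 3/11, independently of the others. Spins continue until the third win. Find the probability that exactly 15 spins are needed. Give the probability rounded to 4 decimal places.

0.0404

Y = trial on which the third success occurs; negative binomial, r=3, p=0.272727.
P(Y=15) = C(14,2) · p^3 · (1−p)^12
= 91 · 0.020285 · 0.021896 = 0.040420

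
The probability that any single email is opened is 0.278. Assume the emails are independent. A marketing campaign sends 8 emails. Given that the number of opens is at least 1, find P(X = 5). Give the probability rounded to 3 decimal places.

X ~ Binomial(8, 0.278). Want P(X=5 | X≥1) = P(X=5) / P(X≥1).
P(X=5) = C(8,5)·0.278^5·0.722^3 = 0.03500
P(X≥1) = 1 − 0.07384 = 0.92616
Ratio = 0.03500 / 0.92616 = 0.03779

0.038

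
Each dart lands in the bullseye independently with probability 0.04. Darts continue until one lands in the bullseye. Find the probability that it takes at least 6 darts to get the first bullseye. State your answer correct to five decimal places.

0.81537

Y = number of darts to the first success; geometric, p = 0.04.
P(Y > 5) = P(first 5 all fail) = (1−p)^5 = 0.8153727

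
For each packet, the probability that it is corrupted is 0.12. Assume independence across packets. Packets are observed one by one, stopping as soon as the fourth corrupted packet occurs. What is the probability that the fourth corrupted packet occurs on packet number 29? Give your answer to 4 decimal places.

Y = trial on which the fourth success occurs; negative binomial, r=4, p=0.12.
P(Y=29) = C(28,3) · p^4 · (1−p)^25
= 3276 · 0.00020736 · 0.040932 = 0.027806

0.0278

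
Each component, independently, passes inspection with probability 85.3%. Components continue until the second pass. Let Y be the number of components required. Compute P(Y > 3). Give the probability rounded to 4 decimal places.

0.0585

Needing more than 3 components ⇔ fewer than 2 successes in the first 3. With X ~ Binomial(3, 0.853), P(Y > 3) = P(X ≤ 1).
  k=0: C(3,0)·0.853^0·0.147^3 = 0.003177
  k=1: C(3,1)·0.853^1·0.147^2 = 0.055297
P(X ≤ 1) = 0.058474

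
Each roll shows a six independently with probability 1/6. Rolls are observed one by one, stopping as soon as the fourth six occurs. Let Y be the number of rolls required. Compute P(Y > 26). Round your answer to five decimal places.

0.34942

Needing more than 26 rolls ⇔ fewer than 4 successes in the first 26. With X ~ Binomial(26, 0.166667), P(Y > 26) = P(X ≤ 3).
  k=0: C(26,0)·0.166667^0·0.833333^26 = 0.0087355
  k=1: C(26,1)·0.166667^1·0.833333^25 = 0.0454246
  k=2: C(26,2)·0.166667^2·0.833333^24 = 0.1135615
  k=3: C(26,3)·0.166667^3·0.833333^23 = 0.1816983
P(X ≤ 3) = 0.3494199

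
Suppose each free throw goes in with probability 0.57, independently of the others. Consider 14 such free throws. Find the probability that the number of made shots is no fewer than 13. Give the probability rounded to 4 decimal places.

0.0044

X ~ Binomial(14, 0.57); P(X ≥ 13) = Σ C(14,k) p^k (1−p)^(14−k) over k:
  k=13: C(14,13)·0.57^13·0.43^1 = 0.004036
  k=14: C(14,14)·0.57^14·0.43^0 = 0.000382
Total = 0.004418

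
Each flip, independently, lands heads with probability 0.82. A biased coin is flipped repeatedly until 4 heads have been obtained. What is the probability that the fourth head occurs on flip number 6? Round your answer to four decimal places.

0.1465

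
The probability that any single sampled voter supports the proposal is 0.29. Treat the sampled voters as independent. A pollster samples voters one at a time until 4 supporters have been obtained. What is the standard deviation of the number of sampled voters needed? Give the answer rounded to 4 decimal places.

5.8111

Y = total sampled voters until the fourth success; negative binomial with r=4, p=0.29.
SD(Y) = √[r(1−p)/p²] = √(33.769322) = 5.811138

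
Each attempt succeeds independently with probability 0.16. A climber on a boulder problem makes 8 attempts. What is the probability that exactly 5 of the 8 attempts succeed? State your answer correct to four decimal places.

0.0035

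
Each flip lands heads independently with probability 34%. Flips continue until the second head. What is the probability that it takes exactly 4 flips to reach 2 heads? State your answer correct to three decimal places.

0.151

Y = trial on which the second success occurs; negative binomial, r=2, p=0.34.
P(Y=4) = C(3,1) · p^2 · (1−p)^2
= 3 · 0.1156 · 0.4356 = 0.15107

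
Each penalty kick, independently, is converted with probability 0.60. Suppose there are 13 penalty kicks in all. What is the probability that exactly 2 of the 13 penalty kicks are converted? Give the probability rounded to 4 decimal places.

X ~ Binomial(n=13, p=0.60).
P(X=2) = C(13,2) · p^2 · (1−p)^11
= 78 · 0.36 · 4.1943e-05 = 0.001178

0.0012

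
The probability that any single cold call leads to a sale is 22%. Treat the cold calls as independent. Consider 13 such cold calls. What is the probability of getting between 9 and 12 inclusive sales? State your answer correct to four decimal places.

0.0004

X ~ Binomial(13, 0.22); P(9 ≤ X ≤ 12) = Σ C(13,k) p^k (1−p)^(13−k) over k:
  k=9: C(13,9)·0.22^9·0.78^4 = 0.000320
  k=10: C(13,10)·0.22^10·0.78^3 = 0.000036
  k=11: C(13,11)·0.22^11·0.78^2 = 0.000003
  k=12: C(13,12)·0.22^12·0.78^1 = 0.000000
Total = 0.000358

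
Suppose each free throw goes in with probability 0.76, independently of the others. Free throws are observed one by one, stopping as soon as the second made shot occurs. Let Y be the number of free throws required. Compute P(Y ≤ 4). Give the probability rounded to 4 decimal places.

0.9547

Finishing within 4 free throws ⇔ at least 2 successes in the first 4. With X ~ Binomial(4, 0.76), P(Y ≤ 4) = 1 − P(X ≤ 1).
  k=0: C(4,0)·0.76^0·0.24^4 = 0.003318
  k=1: C(4,1)·0.76^1·0.24^3 = 0.042025
1 − 0.045343 = 0.954657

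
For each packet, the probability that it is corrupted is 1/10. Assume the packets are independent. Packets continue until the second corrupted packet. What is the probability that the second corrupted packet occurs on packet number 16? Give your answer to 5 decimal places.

Y = trial on which the second success occurs; negative binomial, r=2, p=0.10.
P(Y=16) = C(15,1) · p^2 · (1−p)^14
= 15 · 0.01 · 0.22877 = 0.0343152

0.03432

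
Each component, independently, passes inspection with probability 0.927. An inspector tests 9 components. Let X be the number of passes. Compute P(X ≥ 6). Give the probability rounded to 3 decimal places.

X ~ Binomial(9, 0.927); P(X ≥ 6) = Σ C(9,k) p^k (1−p)^(9−k) over k:
  k=6: C(9,6)·0.927^6·0.073^3 = 0.02074
  k=7: C(9,7)·0.927^7·0.073^2 = 0.11285
  k=8: C(9,8)·0.927^8·0.073^1 = 0.35826
  k=9: C(9,9)·0.927^9·0.073^0 = 0.50550
Total = 0.99735

0.997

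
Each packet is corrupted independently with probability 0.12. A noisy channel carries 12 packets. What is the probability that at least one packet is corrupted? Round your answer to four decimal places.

0.7843

P(at least one) = 1 − P(none) = 1 − (1 − 0.12)^12
= 1 − 0.215671 = 0.784329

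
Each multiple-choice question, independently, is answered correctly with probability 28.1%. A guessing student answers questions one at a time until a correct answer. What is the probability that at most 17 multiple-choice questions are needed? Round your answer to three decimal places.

Y = number of multiple-choice questions to the first success; geometric, p = 0.281.
P(Y ≤ 17) = 1 − (1−p)^17 = 1 − 0.00367 = 0.99633

0.996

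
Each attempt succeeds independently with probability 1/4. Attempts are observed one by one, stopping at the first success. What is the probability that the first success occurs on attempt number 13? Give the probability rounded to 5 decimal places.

0.00792

Geometric (trials to first success), p = 0.25.
P(Y = 13) = (1−p)^12 · p = 0.031676 · 0.25 = 0.0079191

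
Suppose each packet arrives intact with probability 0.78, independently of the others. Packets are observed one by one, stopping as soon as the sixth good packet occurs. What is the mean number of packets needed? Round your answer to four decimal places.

7.6923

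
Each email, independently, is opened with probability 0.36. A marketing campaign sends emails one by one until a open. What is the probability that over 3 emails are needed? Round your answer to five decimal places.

Y = number of emails to the first success; geometric, p = 0.36.
P(Y > 3) = P(first 3 all fail) = (1−p)^3 = 0.2621440

0.26214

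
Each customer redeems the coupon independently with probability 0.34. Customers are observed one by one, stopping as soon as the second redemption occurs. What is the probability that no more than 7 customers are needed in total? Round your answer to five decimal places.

Finishing within 7 customers ⇔ at least 2 successes in the first 7. With X ~ Binomial(7, 0.34), P(Y ≤ 7) = 1 − P(X ≤ 1).
  k=0: C(7,0)·0.34^0·0.66^7 = 0.0545516
  k=1: C(7,1)·0.34^1·0.66^6 = 0.1967164
1 − 0.2512680 = 0.7487320

0.74873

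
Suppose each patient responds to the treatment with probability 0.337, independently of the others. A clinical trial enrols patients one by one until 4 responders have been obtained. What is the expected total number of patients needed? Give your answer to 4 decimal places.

Y = total patients until the fourth success; negative binomial with r=4, p=0.337.
E[Y] = r / p = 4 / 0.337 = 11.869436

11.8694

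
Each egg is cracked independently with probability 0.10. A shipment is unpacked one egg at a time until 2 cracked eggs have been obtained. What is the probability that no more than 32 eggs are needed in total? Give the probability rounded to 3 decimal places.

0.844

Finishing within 32 eggs ⇔ at least 2 successes in the first 32. With X ~ Binomial(32, 0.10), P(Y ≤ 32) = 1 − P(X ≤ 1).
  k=0: C(32,0)·0.10^0·0.90^32 = 0.03434
  k=1: C(32,1)·0.10^1·0.90^31 = 0.12209
1 − 0.15642 = 0.84358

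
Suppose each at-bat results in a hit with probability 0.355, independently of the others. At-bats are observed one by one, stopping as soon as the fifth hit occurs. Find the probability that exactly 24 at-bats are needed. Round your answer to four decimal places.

Y = trial on which the fifth success occurs; negative binomial, r=5, p=0.355.
P(Y=24) = C(23,4) · p^5 · (1−p)^19
= 8855 · 0.0056382 · 0.00024079 = 0.012022

0.0120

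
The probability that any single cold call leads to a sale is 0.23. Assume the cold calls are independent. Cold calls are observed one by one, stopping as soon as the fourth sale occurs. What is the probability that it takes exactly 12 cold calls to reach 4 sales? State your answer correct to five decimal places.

Y = trial on which the fourth success occurs; negative binomial, r=4, p=0.23.
P(Y=12) = C(11,3) · p^4 · (1−p)^8
= 165 · 0.0027984 · 0.12357 = 0.0570586

0.05706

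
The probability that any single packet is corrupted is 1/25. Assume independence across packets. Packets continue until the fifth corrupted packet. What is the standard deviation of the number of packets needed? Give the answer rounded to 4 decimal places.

54.7723

Y = total packets until the fifth success; negative binomial with r=5, p=0.04.
SD(Y) = √[r(1−p)/p²] = √(3000.000000) = 54.772256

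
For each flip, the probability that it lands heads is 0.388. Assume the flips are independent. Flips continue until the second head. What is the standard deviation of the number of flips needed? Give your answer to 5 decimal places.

2.85141

Y = total flips until the second success; negative binomial with r=2, p=0.388.
SD(Y) = √[r(1−p)/p²] = √(8.1305133) = 2.8514055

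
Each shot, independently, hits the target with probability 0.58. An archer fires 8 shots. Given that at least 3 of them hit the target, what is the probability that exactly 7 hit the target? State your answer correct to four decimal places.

0.0792

X ~ Binomial(8, 0.58). Want P(X=7 | X≥3) = P(X=7) / P(X≥3).
P(X=7) = C(8,7)·0.58^7·0.42^1 = 0.074188
P(X≥3) = 1 − 0.000968 − 0.010697 − 0.051702 = 0.936632
Ratio = 0.074188 / 0.936632 = 0.079207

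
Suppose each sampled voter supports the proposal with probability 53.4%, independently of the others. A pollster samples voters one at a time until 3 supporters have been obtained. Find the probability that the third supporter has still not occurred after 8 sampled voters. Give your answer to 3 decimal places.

0.104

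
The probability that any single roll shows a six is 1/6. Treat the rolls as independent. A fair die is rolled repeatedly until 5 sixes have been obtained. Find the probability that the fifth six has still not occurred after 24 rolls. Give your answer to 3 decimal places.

0.629

Needing more than 24 rolls ⇔ fewer than 5 successes in the first 24. With X ~ Binomial(24, 0.166667), P(Y > 24) = P(X ≤ 4).
  k=0: C(24,0)·0.166667^0·0.833333^24 = 0.01258
  k=1: C(24,1)·0.166667^1·0.833333^23 = 0.06038
  k=2: C(24,2)·0.166667^2·0.833333^22 = 0.13887
  k=3: C(24,3)·0.166667^3·0.833333^21 = 0.20368
  k=4: C(24,4)·0.166667^4·0.833333^20 = 0.21387
P(X ≤ 4) = 0.62938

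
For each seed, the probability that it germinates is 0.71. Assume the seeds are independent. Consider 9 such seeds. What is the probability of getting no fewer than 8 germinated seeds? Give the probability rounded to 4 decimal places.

X ~ Binomial(9, 0.71); P(X ≥ 8) = Σ C(9,k) p^k (1−p)^(9−k) over k:
  k=8: C(9,8)·0.71^8·0.29^1 = 0.168542
  k=9: C(9,9)·0.71^9·0.29^0 = 0.045849
Total = 0.214390

0.2144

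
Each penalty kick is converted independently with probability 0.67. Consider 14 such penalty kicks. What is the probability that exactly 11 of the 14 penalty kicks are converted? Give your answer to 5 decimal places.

0.15976

X ~ Binomial(n=14, p=0.67).
P(X=11) = C(14,11) · p^11 · (1−p)^3
= 364 · 0.012213 · 0.035937 = 0.1597593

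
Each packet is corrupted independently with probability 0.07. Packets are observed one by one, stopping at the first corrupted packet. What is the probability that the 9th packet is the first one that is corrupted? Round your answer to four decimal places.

Geometric (trials to first success), p = 0.07.
P(Y = 9) = (1−p)^8 · p = 0.55958 · 0.07 = 0.039171

0.0392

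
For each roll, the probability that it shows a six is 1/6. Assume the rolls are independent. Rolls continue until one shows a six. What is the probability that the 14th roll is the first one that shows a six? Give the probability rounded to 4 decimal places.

0.0156

Geometric (trials to first success), p = 0.166667.
P(Y = 14) = (1−p)^13 · p = 0.093464 · 0.166667 = 0.015577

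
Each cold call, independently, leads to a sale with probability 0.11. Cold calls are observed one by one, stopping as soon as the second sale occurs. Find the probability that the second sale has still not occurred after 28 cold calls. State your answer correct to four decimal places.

Needing more than 28 cold calls ⇔ fewer than 2 successes in the first 28. With X ~ Binomial(28, 0.11), P(Y > 28) = P(X ≤ 1).
  k=0: C(28,0)·0.11^0·0.89^28 = 0.038275
  k=1: C(28,1)·0.11^1·0.89^27 = 0.132459
P(X ≤ 1) = 0.170734

0.1707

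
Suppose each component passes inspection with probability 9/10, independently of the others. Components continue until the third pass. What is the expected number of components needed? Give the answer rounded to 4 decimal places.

3.3333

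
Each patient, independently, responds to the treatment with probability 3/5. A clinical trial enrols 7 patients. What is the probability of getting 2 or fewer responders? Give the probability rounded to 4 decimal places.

0.0963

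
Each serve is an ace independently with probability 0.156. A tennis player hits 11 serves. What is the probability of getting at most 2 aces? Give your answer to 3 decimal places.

X ~ Binomial(11, 0.156); P(X ≤ 2) = Σ C(11,k) p^k (1−p)^(11−k) over k:
  k=0: C(11,0)·0.156^0·0.844^11 = 0.15480
  k=1: C(11,1)·0.156^1·0.844^10 = 0.31473
  k=2: C(11,2)·0.156^2·0.844^9 = 0.29087
Total = 0.76040

0.760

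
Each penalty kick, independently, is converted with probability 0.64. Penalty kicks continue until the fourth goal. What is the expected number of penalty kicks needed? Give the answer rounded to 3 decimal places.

6.250

Y = total penalty kicks until the fourth success; negative binomial with r=4, p=0.64.
E[Y] = r / p = 4 / 0.64 = 6.25000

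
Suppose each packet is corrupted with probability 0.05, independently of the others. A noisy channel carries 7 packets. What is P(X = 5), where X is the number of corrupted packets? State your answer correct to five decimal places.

X ~ Binomial(n=7, p=0.05).
P(X=5) = C(7,5) · p^5 · (1−p)^2
= 21 · 3.125e-07 · 0.9025 = 0.0000059

0.00001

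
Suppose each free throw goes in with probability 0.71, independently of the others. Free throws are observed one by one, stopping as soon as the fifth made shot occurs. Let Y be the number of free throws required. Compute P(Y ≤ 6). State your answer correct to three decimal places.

0.442

Finishing within 6 free throws ⇔ at least 5 successes in the first 6. With X ~ Binomial(6, 0.71), P(Y ≤ 6) = 1 − P(X ≤ 4).
  k=0: C(6,0)·0.71^0·0.29^6 = 0.00059
  k=1: C(6,1)·0.71^1·0.29^5 = 0.00874
  k=2: C(6,2)·0.71^2·0.29^4 = 0.05348
  k=3: C(6,3)·0.71^3·0.29^3 = 0.17458
  k=4: C(6,4)·0.71^4·0.29^2 = 0.32057
1 − 0.55796 = 0.44204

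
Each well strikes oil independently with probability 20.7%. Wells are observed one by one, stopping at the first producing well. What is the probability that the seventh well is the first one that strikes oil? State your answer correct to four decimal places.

0.0515

Geometric (trials to first success), p = 0.207.
P(Y = 7) = (1−p)^6 · p = 0.24868 · 0.207 = 0.051477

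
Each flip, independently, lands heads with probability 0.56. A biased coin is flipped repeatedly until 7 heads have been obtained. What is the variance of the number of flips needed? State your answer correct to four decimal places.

9.8214

Y = total flips until the seventh success; negative binomial with r=7, p=0.56.
Var(Y) = r(1−p)/p² = 7·0.44 / 0.56² = 9.821429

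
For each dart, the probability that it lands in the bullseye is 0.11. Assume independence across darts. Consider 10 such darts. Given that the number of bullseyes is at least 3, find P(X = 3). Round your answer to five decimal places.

0.79877

X ~ Binomial(10, 0.11). Want P(X=3 | X≥3) = P(X=3) / P(X≥3).
P(X=3) = C(10,3)·0.11^3·0.89^7 = 0.0706463
P(X≥3) = 1 − 0.3118172 − 0.3853920 − 0.2143473 = 0.0884435
Ratio = 0.0706463 / 0.0884435 = 0.7987731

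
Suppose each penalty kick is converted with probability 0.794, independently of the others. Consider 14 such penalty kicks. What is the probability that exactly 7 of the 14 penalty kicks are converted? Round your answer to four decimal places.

0.0107

X ~ Binomial(n=14, p=0.794).
P(X=7) = C(14,7) · p^7 · (1−p)^7
= 3432 · 0.19895 · 1.5742e-05 = 0.010749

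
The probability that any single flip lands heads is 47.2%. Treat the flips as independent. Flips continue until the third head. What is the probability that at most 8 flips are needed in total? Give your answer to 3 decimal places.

Finishing within 8 flips ⇔ at least 3 successes in the first 8. With X ~ Binomial(8, 0.472), P(Y ≤ 8) = 1 − P(X ≤ 2).
  k=0: C(8,0)·0.472^0·0.528^8 = 0.00604
  k=1: C(8,1)·0.472^1·0.528^7 = 0.04320
  k=2: C(8,2)·0.472^2·0.528^6 = 0.13516
1 − 0.18440 = 0.81560

0.816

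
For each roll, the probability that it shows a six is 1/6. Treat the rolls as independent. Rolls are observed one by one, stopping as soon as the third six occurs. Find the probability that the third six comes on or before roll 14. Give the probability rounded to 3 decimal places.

0.421

Finishing within 14 rolls ⇔ at least 3 successes in the first 14. With X ~ Binomial(14, 0.166667), P(Y ≤ 14) = 1 − P(X ≤ 2).
  k=0: C(14,0)·0.166667^0·0.833333^14 = 0.07789
  k=1: C(14,1)·0.166667^1·0.833333^13 = 0.21808
  k=2: C(14,2)·0.166667^2·0.833333^12 = 0.28351
1 − 0.57948 = 0.42052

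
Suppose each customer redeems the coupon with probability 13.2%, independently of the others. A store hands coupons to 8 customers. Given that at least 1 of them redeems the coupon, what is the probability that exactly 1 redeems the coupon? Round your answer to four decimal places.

X ~ Binomial(8, 0.132). Want P(X=1 | X≥1) = P(X=1) / P(X≥1).
P(X=1) = C(8,1)·0.132^1·0.868^7 = 0.392014
P(X≥1) = 1 − 0.322224 = 0.677776
Ratio = 0.392014 / 0.677776 = 0.578383

0.5784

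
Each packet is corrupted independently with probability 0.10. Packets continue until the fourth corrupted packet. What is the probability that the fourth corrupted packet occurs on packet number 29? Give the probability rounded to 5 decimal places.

0.02352

Y = trial on which the fourth success occurs; negative binomial, r=4, p=0.10.
P(Y=29) = C(28,3) · p^4 · (1−p)^25
= 3276 · 0.0001 · 0.07179 = 0.0235183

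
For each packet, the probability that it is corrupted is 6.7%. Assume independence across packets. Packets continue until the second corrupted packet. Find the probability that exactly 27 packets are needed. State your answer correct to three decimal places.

Y = trial on which the second success occurs; negative binomial, r=2, p=0.067.
P(Y=27) = C(26,1) · p^2 · (1−p)^25
= 26 · 0.004489 · 0.17662 = 0.02061

0.021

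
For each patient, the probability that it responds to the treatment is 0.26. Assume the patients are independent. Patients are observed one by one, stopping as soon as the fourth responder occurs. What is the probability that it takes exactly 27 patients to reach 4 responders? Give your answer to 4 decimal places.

Y = trial on which the fourth success occurs; negative binomial, r=4, p=0.26.
P(Y=27) = C(26,3) · p^4 · (1−p)^23
= 2600 · 0.0045698 · 0.00098249 = 0.011673

0.0117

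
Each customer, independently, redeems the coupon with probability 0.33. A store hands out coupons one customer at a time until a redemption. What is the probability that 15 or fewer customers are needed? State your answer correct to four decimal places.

0.9975

Y = number of customers to the first success; geometric, p = 0.33.
P(Y ≤ 15) = 1 − (1−p)^15 = 1 − 0.002461 = 0.997539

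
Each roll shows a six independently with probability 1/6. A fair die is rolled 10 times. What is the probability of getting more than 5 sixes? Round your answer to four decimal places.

0.0024

X ~ Binomial(10, 0.166667); P(X ≥ 6) = Σ C(10,k) p^k (1−p)^(10−k) over k:
  k=6: C(10,6)·0.166667^6·0.833333^4 = 0.002171
  k=7: C(10,7)·0.166667^7·0.833333^3 = 0.000248
  k=8: C(10,8)·0.166667^8·0.833333^2 = 0.000019
  k=9: C(10,9)·0.166667^9·0.833333^1 = 0.000001
  k=10: C(10,10)·0.166667^10·0.833333^0 = 0.000000
Total = 0.002438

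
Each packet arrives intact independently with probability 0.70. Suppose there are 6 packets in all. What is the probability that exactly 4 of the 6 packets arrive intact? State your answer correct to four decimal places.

X ~ Binomial(n=6, p=0.70).
P(X=4) = C(6,4) · p^4 · (1−p)^2
= 15 · 0.2401 · 0.09 = 0.324135

0.3241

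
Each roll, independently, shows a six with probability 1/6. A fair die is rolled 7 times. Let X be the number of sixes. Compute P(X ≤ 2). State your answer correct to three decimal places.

X ~ Binomial(7, 0.166667); P(X ≤ 2) = Σ C(7,k) p^k (1−p)^(7−k) over k:
  k=0: C(7,0)·0.166667^0·0.833333^7 = 0.27908
  k=1: C(7,1)·0.166667^1·0.833333^6 = 0.39071
  k=2: C(7,2)·0.166667^2·0.833333^5 = 0.23443
Total = 0.90422

0.904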